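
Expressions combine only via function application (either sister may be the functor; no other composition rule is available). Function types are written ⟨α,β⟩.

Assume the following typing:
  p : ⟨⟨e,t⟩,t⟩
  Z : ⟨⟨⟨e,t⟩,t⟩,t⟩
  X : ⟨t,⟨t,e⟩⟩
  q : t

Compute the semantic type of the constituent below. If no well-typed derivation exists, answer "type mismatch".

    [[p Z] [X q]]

[p Z]: functor Z : ⟨⟨⟨e,t⟩,t⟩,t⟩, argument p : ⟨⟨e,t⟩,t⟩; result t.
[X q]: functor X : ⟨t,⟨t,e⟩⟩, argument q : t; result ⟨t,e⟩.
[[p Z] [X q]]: functor [X q] : ⟨t,e⟩, argument [p Z] : t; result e.

e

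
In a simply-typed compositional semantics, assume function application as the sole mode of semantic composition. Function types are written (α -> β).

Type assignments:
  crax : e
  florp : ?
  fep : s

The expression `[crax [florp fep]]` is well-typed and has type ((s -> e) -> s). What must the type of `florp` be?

(s -> (e -> ((s -> e) -> s)))

At [crax [florp fep]] (required: ((s -> e) -> s)): crax is e, which is not a function with range ((s -> e) -> s); hence [florp fep] is the functor — type (e -> ((s -> e) -> s)).
At [florp fep] (required: (e -> ((s -> e) -> s))): fep is s, which is not a function with range (e -> ((s -> e) -> s)); hence florp is the functor — type (s -> (e -> ((s -> e) -> s))).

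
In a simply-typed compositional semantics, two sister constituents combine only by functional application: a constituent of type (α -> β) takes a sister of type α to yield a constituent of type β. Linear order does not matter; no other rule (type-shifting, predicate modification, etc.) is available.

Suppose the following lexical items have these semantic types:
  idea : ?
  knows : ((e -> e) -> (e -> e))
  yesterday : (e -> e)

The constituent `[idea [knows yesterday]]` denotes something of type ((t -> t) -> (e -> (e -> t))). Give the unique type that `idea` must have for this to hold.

((e -> e) -> ((t -> t) -> (e -> (e -> t))))

At [idea [knows yesterday]] (required: ((t -> t) -> (e -> (e -> t)))): [knows yesterday] is (e -> e), which is not a function with range ((t -> t) -> (e -> (e -> t))); hence idea is the functor — type ((e -> e) -> ((t -> t) -> (e -> (e -> t)))).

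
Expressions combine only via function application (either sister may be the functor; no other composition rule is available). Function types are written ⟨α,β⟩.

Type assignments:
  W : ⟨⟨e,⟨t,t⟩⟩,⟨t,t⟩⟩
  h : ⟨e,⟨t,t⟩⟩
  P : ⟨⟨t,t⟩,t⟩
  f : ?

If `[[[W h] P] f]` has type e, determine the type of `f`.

⟨t,e⟩

[[[W h] P] f] must have type e. The sister [[W h] P] has type t; that is not a function onto e, so f must be the functor, of type ⟨t,e⟩.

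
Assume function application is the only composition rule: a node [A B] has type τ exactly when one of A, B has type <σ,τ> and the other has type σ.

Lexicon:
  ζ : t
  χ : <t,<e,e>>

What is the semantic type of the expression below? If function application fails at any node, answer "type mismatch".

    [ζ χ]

[ζ χ]: χ is <t,<e,e>>, ζ is t; result <e,e>.

<e,e>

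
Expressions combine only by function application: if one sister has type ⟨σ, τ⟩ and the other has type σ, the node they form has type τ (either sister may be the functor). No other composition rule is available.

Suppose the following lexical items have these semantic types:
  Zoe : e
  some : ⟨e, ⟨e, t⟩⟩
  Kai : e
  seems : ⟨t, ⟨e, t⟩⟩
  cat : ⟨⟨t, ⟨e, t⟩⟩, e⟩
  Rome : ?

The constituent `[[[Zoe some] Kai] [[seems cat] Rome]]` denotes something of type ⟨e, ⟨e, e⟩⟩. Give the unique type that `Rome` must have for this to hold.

[[[Zoe some] Kai] [[seems cat] Rome]] must have type ⟨e, ⟨e, e⟩⟩. The sister [[Zoe some] Kai] has type t; that is not a function onto ⟨e, ⟨e, e⟩⟩, so [[seems cat] Rome] must be the functor, of type ⟨t, ⟨e, ⟨e, e⟩⟩⟩.
[[seems cat] Rome] must have type ⟨t, ⟨e, ⟨e, e⟩⟩⟩. The sister [seems cat] has type e; that is not a function onto ⟨t, ⟨e, ⟨e, e⟩⟩⟩, so Rome must be the functor, of type ⟨e, ⟨t, ⟨e, ⟨e, e⟩⟩⟩⟩.

⟨e, ⟨t, ⟨e, ⟨e, e⟩⟩⟩⟩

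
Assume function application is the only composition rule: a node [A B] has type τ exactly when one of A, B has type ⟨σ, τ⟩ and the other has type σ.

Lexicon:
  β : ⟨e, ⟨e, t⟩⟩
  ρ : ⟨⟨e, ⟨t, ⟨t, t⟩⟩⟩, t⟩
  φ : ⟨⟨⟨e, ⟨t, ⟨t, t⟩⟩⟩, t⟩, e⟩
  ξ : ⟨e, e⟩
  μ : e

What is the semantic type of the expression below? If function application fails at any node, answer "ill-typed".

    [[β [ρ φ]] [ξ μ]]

[ρ φ]: φ is ⟨⟨⟨e, ⟨t, ⟨t, t⟩⟩⟩, t⟩, e⟩, ρ is ⟨⟨e, ⟨t, ⟨t, t⟩⟩⟩, t⟩; result e.
[β [ρ φ]]: β is ⟨e, ⟨e, t⟩⟩, [ρ φ] is e; result ⟨e, t⟩.
[ξ μ]: ξ is ⟨e, e⟩, μ is e; result e.
[[β [ρ φ]] [ξ μ]]: [β [ρ φ]] is ⟨e, t⟩, [ξ μ] is e; result t.

t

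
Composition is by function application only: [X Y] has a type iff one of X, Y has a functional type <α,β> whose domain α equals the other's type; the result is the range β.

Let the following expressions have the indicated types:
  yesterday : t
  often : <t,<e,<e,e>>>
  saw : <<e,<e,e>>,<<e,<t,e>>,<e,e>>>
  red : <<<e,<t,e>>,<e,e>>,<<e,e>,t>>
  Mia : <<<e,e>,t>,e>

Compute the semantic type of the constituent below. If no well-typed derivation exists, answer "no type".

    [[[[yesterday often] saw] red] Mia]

e

[yesterday often]: <t,<e,<e,e>>> applied to t yields <e,<e,e>>.
[[yesterday often] saw]: <<e,<e,e>>,<<e,<t,e>>,<e,e>>> applied to <e,<e,e>> yields <<e,<t,e>>,<e,e>>.
[[[yesterday often] saw] red]: <<<e,<t,e>>,<e,e>>,<<e,e>,t>> applied to <<e,<t,e>>,<e,e>> yields <<e,e>,t>.
[[[[yesterday often] saw] red] Mia]: <<<e,e>,t>,e> applied to <<e,e>,t> yields e.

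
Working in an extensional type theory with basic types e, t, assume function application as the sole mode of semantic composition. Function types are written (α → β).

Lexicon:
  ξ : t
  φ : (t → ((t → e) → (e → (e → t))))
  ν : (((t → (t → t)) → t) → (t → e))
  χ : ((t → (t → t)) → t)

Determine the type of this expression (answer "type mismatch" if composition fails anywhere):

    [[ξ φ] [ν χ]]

(e → (e → t))

[ξ φ]: functor φ : (t → ((t → e) → (e → (e → t)))), argument ξ : t; result ((t → e) → (e → (e → t))).
[ν χ]: functor ν : (((t → (t → t)) → t) → (t → e)), argument χ : ((t → (t → t)) → t); result (t → e).
[[ξ φ] [ν χ]]: functor [ξ φ] : ((t → e) → (e → (e → t))), argument [ν χ] : (t → e); result (e → (e → t)).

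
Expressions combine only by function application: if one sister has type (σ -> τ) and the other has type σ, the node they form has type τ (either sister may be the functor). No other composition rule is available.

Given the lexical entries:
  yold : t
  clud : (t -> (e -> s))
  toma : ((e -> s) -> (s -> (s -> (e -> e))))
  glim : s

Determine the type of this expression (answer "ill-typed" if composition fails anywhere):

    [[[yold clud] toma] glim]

At [yold clud], clud : (t -> (e -> s)) takes yold : t, giving (e -> s).
At [[yold clud] toma], toma : ((e -> s) -> (s -> (s -> (e -> e)))) takes [yold clud] : (e -> s), giving (s -> (s -> (e -> e))).
At [[[yold clud] toma] glim], [[yold clud] toma] : (s -> (s -> (e -> e))) takes glim : s, giving (s -> (e -> e)).

(s -> (e -> e))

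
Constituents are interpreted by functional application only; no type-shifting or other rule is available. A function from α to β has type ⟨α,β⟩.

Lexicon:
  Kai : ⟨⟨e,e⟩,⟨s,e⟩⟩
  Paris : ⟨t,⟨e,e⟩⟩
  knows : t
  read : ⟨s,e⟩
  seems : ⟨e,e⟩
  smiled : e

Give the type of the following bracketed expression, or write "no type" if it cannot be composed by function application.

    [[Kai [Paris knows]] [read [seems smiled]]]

no type

At [Paris knows], Paris : ⟨t,⟨e,e⟩⟩ takes knows : t, giving ⟨e,e⟩.
At [Kai [Paris knows]], Kai : ⟨⟨e,e⟩,⟨s,e⟩⟩ takes [Paris knows] : ⟨e,e⟩, giving ⟨s,e⟩.
At [seems smiled], seems : ⟨e,e⟩ takes smiled : e, giving e.
[read [seems smiled]]: ⟨s,e⟩ with e — neither is a function whose domain matches the other; composition fails here.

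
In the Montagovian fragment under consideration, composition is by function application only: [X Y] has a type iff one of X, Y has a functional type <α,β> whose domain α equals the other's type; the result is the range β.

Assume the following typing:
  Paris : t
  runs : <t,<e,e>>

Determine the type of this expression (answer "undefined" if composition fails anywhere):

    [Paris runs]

<e,e>

At [Paris runs], runs : <t,<e,e>> takes Paris : t, giving <e,e>.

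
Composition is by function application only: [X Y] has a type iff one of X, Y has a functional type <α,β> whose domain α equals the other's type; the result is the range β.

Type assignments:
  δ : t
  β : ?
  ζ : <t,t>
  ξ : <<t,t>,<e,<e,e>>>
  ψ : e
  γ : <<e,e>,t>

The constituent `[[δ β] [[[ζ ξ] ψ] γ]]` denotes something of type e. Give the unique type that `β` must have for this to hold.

[[δ β] [[[ζ ξ] ψ] γ]] must have type e. The sister [[[ζ ξ] ψ] γ] has type t; that is not a function onto e, so [δ β] must be the functor, of type <t,e>.
[δ β] must have type <t,e>. The sister δ has type t; that is not a function onto <t,e>, so β must be the functor, of type <t,<t,e>>.

<t,<t,e>>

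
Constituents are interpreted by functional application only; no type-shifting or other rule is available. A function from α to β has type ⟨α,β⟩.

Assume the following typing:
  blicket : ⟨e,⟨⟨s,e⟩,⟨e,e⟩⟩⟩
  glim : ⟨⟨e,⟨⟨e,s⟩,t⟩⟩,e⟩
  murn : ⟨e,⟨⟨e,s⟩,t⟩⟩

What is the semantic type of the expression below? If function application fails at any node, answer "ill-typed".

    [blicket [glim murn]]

⟨⟨s,e⟩,⟨e,e⟩⟩

[glim murn]: functor glim : ⟨⟨e,⟨⟨e,s⟩,t⟩⟩,e⟩, argument murn : ⟨e,⟨⟨e,s⟩,t⟩⟩; result e.
[blicket [glim murn]]: functor blicket : ⟨e,⟨⟨s,e⟩,⟨e,e⟩⟩⟩, argument [glim murn] : e; result ⟨⟨s,e⟩,⟨e,e⟩⟩.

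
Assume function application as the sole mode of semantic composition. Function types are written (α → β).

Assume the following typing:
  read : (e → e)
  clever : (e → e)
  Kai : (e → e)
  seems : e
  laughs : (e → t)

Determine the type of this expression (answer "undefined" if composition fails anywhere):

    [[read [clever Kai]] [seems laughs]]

[clever Kai]: (e → e) and (e → e) cannot combine by function application — type clash.

undefined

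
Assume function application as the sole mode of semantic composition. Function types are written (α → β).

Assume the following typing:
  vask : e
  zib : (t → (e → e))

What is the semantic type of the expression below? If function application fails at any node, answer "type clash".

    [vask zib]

type clash

At [vask zib]: neither e nor (t → (e → e)) can take the other as argument; the node is ill-typed.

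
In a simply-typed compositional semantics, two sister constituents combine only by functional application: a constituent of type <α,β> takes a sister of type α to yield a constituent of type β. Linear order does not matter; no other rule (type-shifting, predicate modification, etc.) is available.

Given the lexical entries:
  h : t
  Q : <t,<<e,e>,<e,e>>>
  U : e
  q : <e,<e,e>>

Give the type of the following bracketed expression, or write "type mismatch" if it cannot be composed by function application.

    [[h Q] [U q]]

<e,e>

[h Q]: <t,<<e,e>,<e,e>>> applied to t yields <<e,e>,<e,e>>.
[U q]: <e,<e,e>> applied to e yields <e,e>.
[[h Q] [U q]]: <<e,e>,<e,e>> applied to <e,e> yields <e,e>.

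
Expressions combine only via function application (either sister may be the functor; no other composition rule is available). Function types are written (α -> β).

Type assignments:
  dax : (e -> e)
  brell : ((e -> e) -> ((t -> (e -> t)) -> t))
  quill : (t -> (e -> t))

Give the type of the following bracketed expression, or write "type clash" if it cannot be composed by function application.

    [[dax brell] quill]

t

[dax brell] — brell of type ((e -> e) -> ((t -> (e -> t)) -> t)) combines with dax of type (e -> e): type ((t -> (e -> t)) -> t).
[[dax brell] quill] — [dax brell] of type ((t -> (e -> t)) -> t) combines with quill of type (t -> (e -> t)): type t.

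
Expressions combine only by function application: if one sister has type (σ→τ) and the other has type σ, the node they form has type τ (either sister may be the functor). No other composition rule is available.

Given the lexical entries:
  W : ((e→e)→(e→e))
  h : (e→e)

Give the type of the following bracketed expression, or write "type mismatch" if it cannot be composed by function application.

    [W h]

[W h]: W is ((e→e)→(e→e)), h is (e→e); result (e→e).

(e→e)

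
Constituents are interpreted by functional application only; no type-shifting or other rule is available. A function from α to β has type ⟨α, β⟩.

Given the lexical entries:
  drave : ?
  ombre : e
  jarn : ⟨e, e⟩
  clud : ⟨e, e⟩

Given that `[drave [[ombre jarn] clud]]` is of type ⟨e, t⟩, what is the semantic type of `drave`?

⟨e, ⟨e, t⟩⟩

At [drave [[ombre jarn] clud]] (required: ⟨e, t⟩): [[ombre jarn] clud] is e, which is not a function with range ⟨e, t⟩; hence drave is the functor — type ⟨e, ⟨e, t⟩⟩.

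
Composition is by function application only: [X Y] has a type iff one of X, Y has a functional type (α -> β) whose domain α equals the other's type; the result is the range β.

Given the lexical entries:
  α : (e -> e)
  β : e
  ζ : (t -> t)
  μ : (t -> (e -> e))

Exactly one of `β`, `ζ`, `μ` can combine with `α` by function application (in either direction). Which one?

β — combines: α : (e -> e) takes β : e as argument, giving e.
ζ : (t -> t) — does not combine with α.
μ : (t -> (e -> e)) — does not combine with α.

β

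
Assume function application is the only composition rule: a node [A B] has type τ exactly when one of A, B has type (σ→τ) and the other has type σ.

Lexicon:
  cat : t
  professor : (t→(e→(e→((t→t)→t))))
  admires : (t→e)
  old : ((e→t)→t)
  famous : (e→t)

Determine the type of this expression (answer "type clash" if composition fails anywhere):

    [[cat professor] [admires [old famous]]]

[cat professor]: professor is (t→(e→(e→((t→t)→t)))), cat is t; result (e→(e→((t→t)→t))).
[old famous]: old is ((e→t)→t), famous is (e→t); result t.
[admires [old famous]]: admires is (t→e), [old famous] is t; result e.
[[cat professor] [admires [old famous]]]: [cat professor] is (e→(e→((t→t)→t))), [admires [old famous]] is e; result (e→((t→t)→t)).

(e→((t→t)→t))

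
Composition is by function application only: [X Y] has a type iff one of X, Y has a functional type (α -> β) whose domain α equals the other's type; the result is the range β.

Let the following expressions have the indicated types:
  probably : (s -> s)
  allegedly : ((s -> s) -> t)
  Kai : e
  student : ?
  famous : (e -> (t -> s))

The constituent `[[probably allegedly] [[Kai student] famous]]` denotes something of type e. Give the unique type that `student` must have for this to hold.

(e -> ((e -> (t -> s)) -> (t -> e)))

For [[probably allegedly] [[Kai student] famous]] to have type e with [probably allegedly] of type t, [[Kai student] famous] must be the function: [[Kai student] famous] : (t -> e).
For [[Kai student] famous] to have type (t -> e) with famous of type (e -> (t -> s)), [Kai student] must be the function: [Kai student] : ((e -> (t -> s)) -> (t -> e)).
For [Kai student] to have type ((e -> (t -> s)) -> (t -> e)) with Kai of type e, student must be the function: student : (e -> ((e -> (t -> s)) -> (t -> e))).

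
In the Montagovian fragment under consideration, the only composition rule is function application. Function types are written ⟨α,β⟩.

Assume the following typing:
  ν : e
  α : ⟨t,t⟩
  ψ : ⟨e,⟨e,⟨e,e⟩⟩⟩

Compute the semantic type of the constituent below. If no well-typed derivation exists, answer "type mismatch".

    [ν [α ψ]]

[α ψ]: ⟨t,t⟩ with ⟨e,⟨e,⟨e,e⟩⟩⟩ — neither is a function whose domain matches the other; composition fails here.

type mismatch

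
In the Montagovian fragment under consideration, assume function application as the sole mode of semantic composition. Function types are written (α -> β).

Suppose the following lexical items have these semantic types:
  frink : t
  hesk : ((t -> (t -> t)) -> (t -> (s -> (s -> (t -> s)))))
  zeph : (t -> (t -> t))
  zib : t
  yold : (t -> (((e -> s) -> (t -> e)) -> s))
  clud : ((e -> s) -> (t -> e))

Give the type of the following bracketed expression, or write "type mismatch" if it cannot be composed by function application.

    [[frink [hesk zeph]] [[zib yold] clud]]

(s -> (t -> s))

[hesk zeph] — hesk of type ((t -> (t -> t)) -> (t -> (s -> (s -> (t -> s))))) combines with zeph of type (t -> (t -> t)): type (t -> (s -> (s -> (t -> s)))).
[frink [hesk zeph]] — [hesk zeph] of type (t -> (s -> (s -> (t -> s)))) combines with frink of type t: type (s -> (s -> (t -> s))).
[zib yold] — yold of type (t -> (((e -> s) -> (t -> e)) -> s)) combines with zib of type t: type (((e -> s) -> (t -> e)) -> s).
[[zib yold] clud] — [zib yold] of type (((e -> s) -> (t -> e)) -> s) combines with clud of type ((e -> s) -> (t -> e)): type s.
[[frink [hesk zeph]] [[zib yold] clud]] — [frink [hesk zeph]] of type (s -> (s -> (t -> s))) combines with [[zib yold] clud] of type s: type (s -> (t -> s)).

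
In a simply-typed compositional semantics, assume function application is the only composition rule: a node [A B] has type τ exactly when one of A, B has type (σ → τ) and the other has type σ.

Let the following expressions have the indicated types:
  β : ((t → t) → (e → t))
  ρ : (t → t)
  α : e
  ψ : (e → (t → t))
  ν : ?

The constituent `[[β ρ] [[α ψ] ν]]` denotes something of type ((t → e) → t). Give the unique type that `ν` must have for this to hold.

[[β ρ] [[α ψ] ν]] must have type ((t → e) → t). The sister [β ρ] has type (e → t); that is not a function onto ((t → e) → t), so [[α ψ] ν] must be the functor, of type ((e → t) → ((t → e) → t)).
[[α ψ] ν] must have type ((e → t) → ((t → e) → t)). The sister [α ψ] has type (t → t); that is not a function onto ((e → t) → ((t → e) → t)), so ν must be the functor, of type ((t → t) → ((e → t) → ((t → e) → t))).

((t → t) → ((e → t) → ((t → e) → t)))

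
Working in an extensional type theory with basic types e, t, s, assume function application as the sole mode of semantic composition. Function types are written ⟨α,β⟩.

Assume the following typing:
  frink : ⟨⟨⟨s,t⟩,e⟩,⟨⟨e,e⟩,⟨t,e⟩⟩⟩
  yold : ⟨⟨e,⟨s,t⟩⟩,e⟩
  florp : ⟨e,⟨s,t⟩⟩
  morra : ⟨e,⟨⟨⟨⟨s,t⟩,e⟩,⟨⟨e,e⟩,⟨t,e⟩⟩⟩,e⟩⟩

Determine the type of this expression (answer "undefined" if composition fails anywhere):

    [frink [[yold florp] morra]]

At [yold florp], yold : ⟨⟨e,⟨s,t⟩⟩,e⟩ takes florp : ⟨e,⟨s,t⟩⟩, giving e.
At [[yold florp] morra], morra : ⟨e,⟨⟨⟨⟨s,t⟩,e⟩,⟨⟨e,e⟩,⟨t,e⟩⟩⟩,e⟩⟩ takes [yold florp] : e, giving ⟨⟨⟨⟨s,t⟩,e⟩,⟨⟨e,e⟩,⟨t,e⟩⟩⟩,e⟩.
At [frink [[yold florp] morra]], [[yold florp] morra] : ⟨⟨⟨⟨s,t⟩,e⟩,⟨⟨e,e⟩,⟨t,e⟩⟩⟩,e⟩ takes frink : ⟨⟨⟨s,t⟩,e⟩,⟨⟨e,e⟩,⟨t,e⟩⟩⟩, giving e.

e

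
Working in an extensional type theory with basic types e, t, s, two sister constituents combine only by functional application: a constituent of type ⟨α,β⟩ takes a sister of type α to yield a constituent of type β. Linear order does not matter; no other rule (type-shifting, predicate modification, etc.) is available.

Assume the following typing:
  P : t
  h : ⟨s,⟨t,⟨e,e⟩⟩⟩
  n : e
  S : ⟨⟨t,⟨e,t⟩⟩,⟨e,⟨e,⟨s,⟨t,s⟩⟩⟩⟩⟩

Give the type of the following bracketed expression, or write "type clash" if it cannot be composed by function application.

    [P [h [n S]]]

type clash

At [n S]: neither e nor ⟨⟨t,⟨e,t⟩⟩,⟨e,⟨e,⟨s,⟨t,s⟩⟩⟩⟩⟩ can take the other as argument; the node is ill-typed.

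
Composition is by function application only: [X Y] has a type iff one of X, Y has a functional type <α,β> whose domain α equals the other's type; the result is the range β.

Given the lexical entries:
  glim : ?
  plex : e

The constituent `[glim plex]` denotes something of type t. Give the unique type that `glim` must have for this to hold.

<e,t>

[glim plex] is required to be t. plex : e cannot yield t as functor, so glim : <e,t>.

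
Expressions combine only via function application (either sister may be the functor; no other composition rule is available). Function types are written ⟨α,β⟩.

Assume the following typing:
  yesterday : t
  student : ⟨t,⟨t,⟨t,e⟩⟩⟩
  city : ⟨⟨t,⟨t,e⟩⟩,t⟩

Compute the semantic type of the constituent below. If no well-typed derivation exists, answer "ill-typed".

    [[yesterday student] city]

t

At [yesterday student], student : ⟨t,⟨t,⟨t,e⟩⟩⟩ takes yesterday : t, giving ⟨t,⟨t,e⟩⟩.
At [[yesterday student] city], city : ⟨⟨t,⟨t,e⟩⟩,t⟩ takes [yesterday student] : ⟨t,⟨t,e⟩⟩, giving t.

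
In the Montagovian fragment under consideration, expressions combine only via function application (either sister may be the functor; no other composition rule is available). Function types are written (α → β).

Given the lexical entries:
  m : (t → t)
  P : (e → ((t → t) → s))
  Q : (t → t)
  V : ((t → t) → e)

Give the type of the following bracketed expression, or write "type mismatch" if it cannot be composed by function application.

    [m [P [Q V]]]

s

At [Q V], V : ((t → t) → e) takes Q : (t → t), giving e.
At [P [Q V]], P : (e → ((t → t) → s)) takes [Q V] : e, giving ((t → t) → s).
At [m [P [Q V]]], [P [Q V]] : ((t → t) → s) takes m : (t → t), giving s.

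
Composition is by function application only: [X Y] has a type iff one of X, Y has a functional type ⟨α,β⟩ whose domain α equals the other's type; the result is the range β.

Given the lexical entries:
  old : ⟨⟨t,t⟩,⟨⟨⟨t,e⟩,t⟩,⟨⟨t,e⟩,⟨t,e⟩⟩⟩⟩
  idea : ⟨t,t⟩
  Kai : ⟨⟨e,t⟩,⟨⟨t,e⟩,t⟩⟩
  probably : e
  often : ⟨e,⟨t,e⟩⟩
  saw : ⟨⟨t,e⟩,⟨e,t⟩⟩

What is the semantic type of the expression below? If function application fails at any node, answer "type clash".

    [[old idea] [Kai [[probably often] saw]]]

⟨⟨t,e⟩,⟨t,e⟩⟩

[old idea] — old of type ⟨⟨t,t⟩,⟨⟨⟨t,e⟩,t⟩,⟨⟨t,e⟩,⟨t,e⟩⟩⟩⟩ combines with idea of type ⟨t,t⟩: type ⟨⟨⟨t,e⟩,t⟩,⟨⟨t,e⟩,⟨t,e⟩⟩⟩.
[probably often] — often of type ⟨e,⟨t,e⟩⟩ combines with probably of type e: type ⟨t,e⟩.
[[probably often] saw] — saw of type ⟨⟨t,e⟩,⟨e,t⟩⟩ combines with [probably often] of type ⟨t,e⟩: type ⟨e,t⟩.
[Kai [[probably often] saw]] — Kai of type ⟨⟨e,t⟩,⟨⟨t,e⟩,t⟩⟩ combines with [[probably often] saw] of type ⟨e,t⟩: type ⟨⟨t,e⟩,t⟩.
[[old idea] [Kai [[probably often] saw]]] — [old idea] of type ⟨⟨⟨t,e⟩,t⟩,⟨⟨t,e⟩,⟨t,e⟩⟩⟩ combines with [Kai [[probably often] saw]] of type ⟨⟨t,e⟩,t⟩: type ⟨⟨t,e⟩,⟨t,e⟩⟩.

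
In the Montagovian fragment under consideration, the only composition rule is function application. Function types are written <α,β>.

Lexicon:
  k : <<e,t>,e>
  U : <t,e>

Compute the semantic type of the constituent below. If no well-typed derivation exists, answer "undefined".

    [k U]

undefined

[k U]: <<e,t>,e> with <t,e> — neither is a function whose domain matches the other; composition fails here.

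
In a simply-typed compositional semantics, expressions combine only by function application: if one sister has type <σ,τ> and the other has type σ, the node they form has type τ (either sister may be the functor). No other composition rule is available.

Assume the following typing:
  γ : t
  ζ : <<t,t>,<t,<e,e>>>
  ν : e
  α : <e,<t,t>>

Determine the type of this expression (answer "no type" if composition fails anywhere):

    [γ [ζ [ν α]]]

[ν α] — α of type <e,<t,t>> combines with ν of type e: type <t,t>.
[ζ [ν α]] — ζ of type <<t,t>,<t,<e,e>>> combines with [ν α] of type <t,t>: type <t,<e,e>>.
[γ [ζ [ν α]]] — [ζ [ν α]] of type <t,<e,e>> combines with γ of type t: type <e,e>.

<e,e>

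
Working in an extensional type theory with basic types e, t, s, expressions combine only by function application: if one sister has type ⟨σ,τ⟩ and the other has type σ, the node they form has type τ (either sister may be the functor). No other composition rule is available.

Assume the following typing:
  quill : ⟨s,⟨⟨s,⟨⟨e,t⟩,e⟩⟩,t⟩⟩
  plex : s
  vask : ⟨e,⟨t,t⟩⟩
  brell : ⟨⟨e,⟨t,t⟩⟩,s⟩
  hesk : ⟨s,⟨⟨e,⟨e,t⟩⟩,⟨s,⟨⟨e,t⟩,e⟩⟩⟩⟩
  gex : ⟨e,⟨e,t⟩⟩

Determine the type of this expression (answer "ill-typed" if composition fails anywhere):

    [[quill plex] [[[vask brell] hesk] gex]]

[quill plex] — quill of type ⟨s,⟨⟨s,⟨⟨e,t⟩,e⟩⟩,t⟩⟩ combines with plex of type s: type ⟨⟨s,⟨⟨e,t⟩,e⟩⟩,t⟩.
[vask brell] — brell of type ⟨⟨e,⟨t,t⟩⟩,s⟩ combines with vask of type ⟨e,⟨t,t⟩⟩: type s.
[[vask brell] hesk] — hesk of type ⟨s,⟨⟨e,⟨e,t⟩⟩,⟨s,⟨⟨e,t⟩,e⟩⟩⟩⟩ combines with [vask brell] of type s: type ⟨⟨e,⟨e,t⟩⟩,⟨s,⟨⟨e,t⟩,e⟩⟩⟩.
[[[vask brell] hesk] gex] — [[vask brell] hesk] of type ⟨⟨e,⟨e,t⟩⟩,⟨s,⟨⟨e,t⟩,e⟩⟩⟩ combines with gex of type ⟨e,⟨e,t⟩⟩: type ⟨s,⟨⟨e,t⟩,e⟩⟩.
[[quill plex] [[[vask brell] hesk] gex]] — [quill plex] of type ⟨⟨s,⟨⟨e,t⟩,e⟩⟩,t⟩ combines with [[[vask brell] hesk] gex] of type ⟨s,⟨⟨e,t⟩,e⟩⟩: type t.

t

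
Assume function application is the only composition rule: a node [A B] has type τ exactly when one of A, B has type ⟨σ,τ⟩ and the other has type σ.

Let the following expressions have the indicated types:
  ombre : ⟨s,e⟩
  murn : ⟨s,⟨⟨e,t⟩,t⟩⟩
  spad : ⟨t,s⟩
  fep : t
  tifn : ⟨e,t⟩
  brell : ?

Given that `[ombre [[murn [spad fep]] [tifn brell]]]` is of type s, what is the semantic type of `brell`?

[ombre [[murn [spad fep]] [tifn brell]]] is required to be s. ombre : ⟨s,e⟩ cannot yield s as functor, so [[murn [spad fep]] [tifn brell]] : ⟨⟨s,e⟩,s⟩.
[[murn [spad fep]] [tifn brell]] is required to be ⟨⟨s,e⟩,s⟩. [murn [spad fep]] : ⟨⟨e,t⟩,t⟩ cannot yield ⟨⟨s,e⟩,s⟩ as functor, so [tifn brell] : ⟨⟨⟨e,t⟩,t⟩,⟨⟨s,e⟩,s⟩⟩.
[tifn brell] is required to be ⟨⟨⟨e,t⟩,t⟩,⟨⟨s,e⟩,s⟩⟩. tifn : ⟨e,t⟩ cannot yield ⟨⟨⟨e,t⟩,t⟩,⟨⟨s,e⟩,s⟩⟩ as functor, so brell : ⟨⟨e,t⟩,⟨⟨⟨e,t⟩,t⟩,⟨⟨s,e⟩,s⟩⟩⟩.

⟨⟨e,t⟩,⟨⟨⟨e,t⟩,t⟩,⟨⟨s,e⟩,s⟩⟩⟩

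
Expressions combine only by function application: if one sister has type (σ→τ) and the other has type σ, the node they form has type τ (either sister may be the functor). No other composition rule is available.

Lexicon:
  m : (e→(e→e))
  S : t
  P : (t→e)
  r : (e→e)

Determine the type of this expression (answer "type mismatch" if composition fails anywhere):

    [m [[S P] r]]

[S P]: P is (t→e), S is t; result e.
[[S P] r]: r is (e→e), [S P] is e; result e.
[m [[S P] r]]: m is (e→(e→e)), [[S P] r] is e; result (e→e).

(e→e)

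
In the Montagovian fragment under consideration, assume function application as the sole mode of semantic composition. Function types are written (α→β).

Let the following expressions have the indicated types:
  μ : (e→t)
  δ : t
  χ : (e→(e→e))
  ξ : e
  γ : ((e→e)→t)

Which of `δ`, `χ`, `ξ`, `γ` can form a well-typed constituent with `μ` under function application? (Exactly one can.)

ξ

δ : t — no; μ wants e, and δ wants nothing (atomic).
χ : (e→(e→e)) — no; μ wants e, and χ wants e.
ξ — combines: μ : (e→t) takes ξ : e as argument, giving t.
γ : ((e→e)→t) — no; μ wants e, and γ wants (e→e).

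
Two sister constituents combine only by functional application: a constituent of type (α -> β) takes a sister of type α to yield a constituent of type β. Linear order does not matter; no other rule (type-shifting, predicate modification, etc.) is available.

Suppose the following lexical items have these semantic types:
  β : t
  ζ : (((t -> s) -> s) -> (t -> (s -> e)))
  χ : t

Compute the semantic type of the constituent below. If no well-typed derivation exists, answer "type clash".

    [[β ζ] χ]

At [β ζ]: neither t nor (((t -> s) -> s) -> (t -> (s -> e))) can take the other as argument; the node is ill-typed.

type clash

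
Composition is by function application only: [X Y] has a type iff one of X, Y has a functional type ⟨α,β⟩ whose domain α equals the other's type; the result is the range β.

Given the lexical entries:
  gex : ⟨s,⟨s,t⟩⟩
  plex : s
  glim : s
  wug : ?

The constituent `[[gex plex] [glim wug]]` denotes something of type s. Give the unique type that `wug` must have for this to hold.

At [[gex plex] [glim wug]] (required: s): [gex plex] is ⟨s,t⟩, which is not a function with range s; hence [glim wug] is the functor — type ⟨⟨s,t⟩,s⟩.
At [glim wug] (required: ⟨⟨s,t⟩,s⟩): glim is s, which is not a function with range ⟨⟨s,t⟩,s⟩; hence wug is the functor — type ⟨s,⟨⟨s,t⟩,s⟩⟩.

⟨s,⟨⟨s,t⟩,s⟩⟩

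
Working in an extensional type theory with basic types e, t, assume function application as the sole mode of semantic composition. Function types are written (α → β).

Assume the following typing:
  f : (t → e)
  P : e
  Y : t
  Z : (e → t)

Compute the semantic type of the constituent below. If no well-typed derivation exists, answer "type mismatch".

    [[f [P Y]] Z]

type mismatch

At [P Y]: neither e nor t can take the other as argument; the node is ill-typed.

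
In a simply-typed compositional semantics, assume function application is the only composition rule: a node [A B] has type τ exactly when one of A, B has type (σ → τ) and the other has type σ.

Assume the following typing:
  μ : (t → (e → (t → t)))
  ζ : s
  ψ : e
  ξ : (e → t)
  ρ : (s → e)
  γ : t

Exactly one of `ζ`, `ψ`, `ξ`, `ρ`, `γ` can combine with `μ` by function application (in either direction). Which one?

γ

ζ : s — no; μ wants t, and ζ wants nothing (atomic).
ψ : e — no; μ wants t, and ψ wants nothing (atomic).
ξ : (e → t) — no; μ wants t, and ξ wants e.
ρ : (s → e) — no; μ wants t, and ρ wants s.
γ — combines: μ : (t → (e → (t → t))) takes γ : t as argument, giving (e → (t → t)).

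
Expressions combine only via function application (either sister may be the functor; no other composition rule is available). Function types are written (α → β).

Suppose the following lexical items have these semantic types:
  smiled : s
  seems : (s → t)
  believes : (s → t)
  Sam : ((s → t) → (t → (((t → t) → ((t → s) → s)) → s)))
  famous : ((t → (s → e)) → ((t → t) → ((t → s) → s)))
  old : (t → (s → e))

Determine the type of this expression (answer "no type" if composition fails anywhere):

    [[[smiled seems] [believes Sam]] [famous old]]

[smiled seems]: seems is (s → t), smiled is s; result t.
[believes Sam]: Sam is ((s → t) → (t → (((t → t) → ((t → s) → s)) → s))), believes is (s → t); result (t → (((t → t) → ((t → s) → s)) → s)).
[[smiled seems] [believes Sam]]: [believes Sam] is (t → (((t → t) → ((t → s) → s)) → s)), [smiled seems] is t; result (((t → t) → ((t → s) → s)) → s).
[famous old]: famous is ((t → (s → e)) → ((t → t) → ((t → s) → s))), old is (t → (s → e)); result ((t → t) → ((t → s) → s)).
[[[smiled seems] [believes Sam]] [famous old]]: [[smiled seems] [believes Sam]] is (((t → t) → ((t → s) → s)) → s), [famous old] is ((t → t) → ((t → s) → s)); result s.

s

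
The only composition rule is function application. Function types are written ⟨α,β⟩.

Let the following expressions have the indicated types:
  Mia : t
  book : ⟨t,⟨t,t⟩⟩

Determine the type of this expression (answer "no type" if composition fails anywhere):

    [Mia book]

⟨t,t⟩

[Mia book]: functor book : ⟨t,⟨t,t⟩⟩, argument Mia : t; result ⟨t,t⟩.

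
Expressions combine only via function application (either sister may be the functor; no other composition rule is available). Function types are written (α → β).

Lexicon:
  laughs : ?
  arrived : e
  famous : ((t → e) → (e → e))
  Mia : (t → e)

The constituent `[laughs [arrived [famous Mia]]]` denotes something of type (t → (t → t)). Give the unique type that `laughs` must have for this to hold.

[laughs [arrived [famous Mia]]] is required to be (t → (t → t)). [arrived [famous Mia]] : e cannot yield (t → (t → t)) as functor, so laughs : (e → (t → (t → t))).

(e → (t → (t → t)))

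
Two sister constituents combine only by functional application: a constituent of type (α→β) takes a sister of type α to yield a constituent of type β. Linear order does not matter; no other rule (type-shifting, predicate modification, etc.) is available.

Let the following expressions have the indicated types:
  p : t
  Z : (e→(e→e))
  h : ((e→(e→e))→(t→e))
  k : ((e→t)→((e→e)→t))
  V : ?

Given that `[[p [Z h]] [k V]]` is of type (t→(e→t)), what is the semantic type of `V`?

At [[p [Z h]] [k V]] (required: (t→(e→t))): [p [Z h]] is e, which is not a function with range (t→(e→t)); hence [k V] is the functor — type (e→(t→(e→t))).
At [k V] (required: (e→(t→(e→t)))): k is ((e→t)→((e→e)→t)), which is not a function with range (e→(t→(e→t))); hence V is the functor — type (((e→t)→((e→e)→t))→(e→(t→(e→t)))).

(((e→t)→((e→e)→t))→(e→(t→(e→t))))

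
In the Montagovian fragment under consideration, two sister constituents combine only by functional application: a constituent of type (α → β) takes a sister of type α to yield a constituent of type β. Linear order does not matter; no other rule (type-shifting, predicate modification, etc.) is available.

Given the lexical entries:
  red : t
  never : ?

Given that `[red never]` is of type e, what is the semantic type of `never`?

[red never] must have type e. The sister red has type t; that is not a function onto e, so never must be the functor, of type (t → e).

(t → e)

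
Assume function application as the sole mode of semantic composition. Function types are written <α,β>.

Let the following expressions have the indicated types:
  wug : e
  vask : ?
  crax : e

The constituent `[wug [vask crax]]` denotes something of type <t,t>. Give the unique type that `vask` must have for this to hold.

<e,<e,<t,t>>>

At [wug [vask crax]] (required: <t,t>): wug is e, which is not a function with range <t,t>; hence [vask crax] is the functor — type <e,<t,t>>.
At [vask crax] (required: <e,<t,t>>): crax is e, which is not a function with range <e,<t,t>>; hence vask is the functor — type <e,<e,<t,t>>>.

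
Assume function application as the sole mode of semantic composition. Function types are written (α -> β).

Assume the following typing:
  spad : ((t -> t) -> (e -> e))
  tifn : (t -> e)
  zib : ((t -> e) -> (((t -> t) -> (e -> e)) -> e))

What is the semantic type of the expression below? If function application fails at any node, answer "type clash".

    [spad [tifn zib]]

[tifn zib]: ((t -> e) -> (((t -> t) -> (e -> e)) -> e)) applied to (t -> e) yields (((t -> t) -> (e -> e)) -> e).
[spad [tifn zib]]: (((t -> t) -> (e -> e)) -> e) applied to ((t -> t) -> (e -> e)) yields e.

e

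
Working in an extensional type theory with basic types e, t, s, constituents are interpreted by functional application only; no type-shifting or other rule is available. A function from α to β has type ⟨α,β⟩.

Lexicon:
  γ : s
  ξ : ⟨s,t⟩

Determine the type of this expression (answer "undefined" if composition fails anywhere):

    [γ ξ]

t

[γ ξ]: ⟨s,t⟩ applied to s yields t.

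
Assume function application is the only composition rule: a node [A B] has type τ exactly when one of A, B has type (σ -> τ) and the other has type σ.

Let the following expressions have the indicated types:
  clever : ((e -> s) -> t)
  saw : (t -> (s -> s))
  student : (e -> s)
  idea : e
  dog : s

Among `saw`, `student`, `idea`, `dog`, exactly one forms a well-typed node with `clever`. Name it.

student

saw : (t -> (s -> s)) — neither side's domain matches the other.
student — combines: clever : ((e -> s) -> t) takes student : (e -> s) as argument, giving t.
idea : e — neither side's domain matches the other.
dog : s — neither side's domain matches the other.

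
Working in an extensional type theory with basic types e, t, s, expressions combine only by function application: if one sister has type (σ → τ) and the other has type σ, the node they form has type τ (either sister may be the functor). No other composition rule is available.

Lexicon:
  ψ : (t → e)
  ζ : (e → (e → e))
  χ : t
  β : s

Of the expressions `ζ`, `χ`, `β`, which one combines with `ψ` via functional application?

ζ : (e → (e → e)) — does not combine with ψ.
χ — combines: ψ : (t → e) takes χ : t as argument, giving e.
β : s — does not combine with ψ.

χ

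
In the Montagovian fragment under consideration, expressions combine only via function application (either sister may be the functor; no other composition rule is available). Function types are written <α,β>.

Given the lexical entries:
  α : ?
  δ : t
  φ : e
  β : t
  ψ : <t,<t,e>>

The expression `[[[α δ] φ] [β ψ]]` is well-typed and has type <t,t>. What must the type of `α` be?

[[[α δ] φ] [β ψ]] must have type <t,t>. The sister [β ψ] has type <t,e>; that is not a function onto <t,t>, so [[α δ] φ] must be the functor, of type <<t,e>,<t,t>>.
[[α δ] φ] must have type <<t,e>,<t,t>>. The sister φ has type e; that is not a function onto <<t,e>,<t,t>>, so [α δ] must be the functor, of type <e,<<t,e>,<t,t>>>.
[α δ] must have type <e,<<t,e>,<t,t>>>. The sister δ has type t; that is not a function onto <e,<<t,e>,<t,t>>>, so α must be the functor, of type <t,<e,<<t,e>,<t,t>>>>.

<t,<e,<<t,e>,<t,t>>>>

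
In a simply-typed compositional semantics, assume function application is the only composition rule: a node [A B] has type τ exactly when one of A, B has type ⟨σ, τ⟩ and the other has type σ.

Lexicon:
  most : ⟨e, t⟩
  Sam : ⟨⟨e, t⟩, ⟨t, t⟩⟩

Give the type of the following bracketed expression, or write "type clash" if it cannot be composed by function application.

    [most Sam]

⟨t, t⟩

[most Sam]: functor Sam : ⟨⟨e, t⟩, ⟨t, t⟩⟩, argument most : ⟨e, t⟩; result ⟨t, t⟩.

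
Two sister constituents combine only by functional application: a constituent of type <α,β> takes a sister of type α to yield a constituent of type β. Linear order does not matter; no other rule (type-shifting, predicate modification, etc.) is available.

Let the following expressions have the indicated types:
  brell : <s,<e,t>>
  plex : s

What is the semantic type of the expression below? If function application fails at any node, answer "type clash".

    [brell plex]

<e,t>

At [brell plex], brell : <s,<e,t>> takes plex : s, giving <e,t>.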